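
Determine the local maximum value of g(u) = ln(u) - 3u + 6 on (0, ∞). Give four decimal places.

3.9014

g'(u) = 1/u − 3 = 0 gives u = 1/3.
g''(u) = -1/u², which is negative for u > 0, so this is a local maximum.
g(1/3) = 1·ln(1/3) - 1 + 6 ≈ 3.9014.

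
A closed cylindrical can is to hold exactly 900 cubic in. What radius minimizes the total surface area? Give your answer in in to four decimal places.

With radius r and height h, πr²h = 900 so h = 900/(πr²), and S(r) = 2πr² + 2πrh = 2πr² + 2·900/r.
S'(r) = 4πr − 2·900/r² = 0 ⇒ r³ = 900/(2π), so r ≈ 5.2322 and h = 2r ≈ 10.4645.
S''(r) = 4π + 4·900/r³ > 0, so this is the minimum; S ≈ 516.0315.

5.2322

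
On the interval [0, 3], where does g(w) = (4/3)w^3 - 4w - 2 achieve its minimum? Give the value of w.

1

Differentiating, g'(w) = 4w^2 - 4; whose only zero in [0, 3] is w = 1.
Compare values at every candidate in [0, 3]: g(0) = -2; g(1) = -14/3; g(3) = 22.
The minimum over the interval is -14/3, attained at w = 1.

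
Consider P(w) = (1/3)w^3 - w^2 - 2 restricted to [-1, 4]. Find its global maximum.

Differentiating, P'(w) = w^2 - 2w; which vanishes at w = 0 and w = 2.
Candidates: P(-1) = -10/3; P(0) = -2; P(2) = -10/3; P(4) = 10/3.
The maximum over the interval is 10/3, attained at w = 4.

10/3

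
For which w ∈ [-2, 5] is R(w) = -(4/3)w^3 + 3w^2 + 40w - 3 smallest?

-2

R'(w) = -4w^2 + 6w + 40, whose only zero in [-2, 5] is w = 4.
Candidates: R(-2) = -181/3, R(4) = 359/3, R(5) = 316/3.
The minimum over the interval is -181/3, attained at w = -2.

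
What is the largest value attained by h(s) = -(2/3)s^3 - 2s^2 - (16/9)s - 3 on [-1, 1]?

-203/81

The derivative is -2s^2 - 4s - 16/9, whose only zero in [-1, 1] is s = -2/3.
Candidates: h(-1) = -23/9; h(-2/3) = -203/81; h(1) = -67/9.
The maximum over the interval is -203/81, attained at s = -2/3.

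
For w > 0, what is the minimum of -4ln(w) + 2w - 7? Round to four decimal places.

-5.7726

g'(w) = -4/w + 2 = 0 gives w = 2.
g''(w) = 4/w², which is positive for w > 0, so this is a local minimum.
g(2) = -4·ln(2) + 4 - 7 ≈ -5.7726.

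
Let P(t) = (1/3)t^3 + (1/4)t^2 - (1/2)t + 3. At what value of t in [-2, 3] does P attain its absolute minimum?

P'(t) = t^2 + (1/2)t - 1/2, which vanishes at t = -1 and t = 1/2.
Compare values at every candidate in [-2, 3]: P(-2) = 7/3, P(-1) = 41/12, P(1/2) = 137/48, P(3) = 51/4.
Hence the absolute minimum is 7/3 at t = -2.

-2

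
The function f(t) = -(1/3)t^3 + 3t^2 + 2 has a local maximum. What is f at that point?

f'(t) = -t^2 + 6t = 0 at t = 0, 6.
f''(t) = -2t + 6. f''(0) = 6 > 0 ⇒ local minimum; f''(6) = -6 < 0 ⇒ local maximum.
Thus f has its local maximum at t = 6, with value 38.

38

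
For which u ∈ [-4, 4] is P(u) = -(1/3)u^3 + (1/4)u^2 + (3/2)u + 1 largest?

-4

P'(u) = -u^2 + (1/2)u + 3/2, which vanishes at u = -1 and u = 3/2.
Compare values at every candidate in [-4, 4]: P(-4) = 61/3,  P(-1) = 1/12,  P(3/2) = 43/16,  P(4) = -31/3.
The maximum over the interval is 61/3, attained at u = -4.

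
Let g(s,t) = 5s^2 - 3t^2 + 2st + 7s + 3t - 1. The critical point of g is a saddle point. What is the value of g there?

∂g/∂s = 10s + 2t + 7 = 0 and ∂g/∂t = 2s - 6t + 3 = 0, so (s, t) = (-3/4, 1/4).
The Hessian has g_{ss} = 10, g_{tt} = -6, g_{st} = 2, giving D = -64 < 0, so the point is a saddle point.
g(-3/4, 1/4) = -13/4.

-13/4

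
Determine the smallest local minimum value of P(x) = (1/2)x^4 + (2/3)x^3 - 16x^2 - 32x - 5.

Critical points: P'(x) = 2x^3 + 2x^2 - 32x - 32 vanishes at x = -4, -1, 4.
Second-derivative test with P''(x) = 6x^2 + 4x - 32: P''(-4) = 48 > 0 ⇒ local minimum; P''(-1) = -30 < 0 ⇒ local maximum; P''(4) = 80 > 0 ⇒ local minimum.
The smallest local minimum is P(4) = -655/3.

-655/3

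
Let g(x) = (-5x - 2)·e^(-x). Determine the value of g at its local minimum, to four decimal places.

Differentiating with the product rule gives g'(x) = (5x - 3)·e^(-x). Since e^(-x) > 0, the only critical point is x = 3/5.
g''(3/5) has the same sign as 5 > 0, so this is a local minimum.
g(3/5) = (-5)·e^(-3/5) ≈ -2.7441.

-2.7441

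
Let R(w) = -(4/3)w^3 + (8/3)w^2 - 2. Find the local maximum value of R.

R'(w) = -4w^2 + (16/3)w. Setting R'(w) = 0 gives w ∈ {0, 4/3}.
Since R''(w) = -8w + 16/3, we get R''(0) = 16/3 > 0 ⇒ local minimum; R''(4/3) = -16/3 < 0 ⇒ local maximum.
Thus R has its local maximum at w = 4/3, with value -34/81.

-34/81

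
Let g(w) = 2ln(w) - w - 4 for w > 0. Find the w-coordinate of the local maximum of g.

g'(w) = 2/w − 1 = 0 gives w = 2.
g''(w) = -2/w², which is negative for w > 0, so this is a local maximum.
g(2) = 2·ln(2) - 2 - 4 ≈ -4.6137.

2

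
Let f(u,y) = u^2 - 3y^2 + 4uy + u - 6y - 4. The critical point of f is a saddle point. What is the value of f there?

∂f/∂u = 2u + 4y + 1 = 0 and ∂f/∂y = 4u - 6y - 6 = 0, so (u, y) = (9/14, -4/7).
The Hessian has f_{uu} = 2, f_{yy} = -6, f_{uy} = 4, giving D = -28 < 0, so the point is a saddle point.
f(9/14, -4/7) = -55/28.

-55/28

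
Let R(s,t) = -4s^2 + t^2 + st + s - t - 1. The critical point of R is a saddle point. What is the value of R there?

-19/17

∂R/∂s = -8s + t + 1 = 0 and ∂R/∂t = s + 2t - 1 = 0, so (s, t) = (3/17, 7/17).
The Hessian has R_{ss} = -8, R_{tt} = 2, R_{st} = 1, giving D = -17 < 0, so the point is a saddle point.
R(3/17, 7/17) = -19/17.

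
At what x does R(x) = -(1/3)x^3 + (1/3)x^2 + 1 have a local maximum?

Critical points: R'(x) = -x^2 + (2/3)x vanishes at x = 0, 2/3.
Since R''(x) = -2x + 2/3, we get R''(0) = 2/3 > 0 ⇒ local minimum; R''(2/3) = -2/3 < 0 ⇒ local maximum.
So the local maximum value is R(2/3) = 85/81.

2/3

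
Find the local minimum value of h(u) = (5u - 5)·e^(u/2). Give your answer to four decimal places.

-6.0653

h'(u) = 5·e^(u/2) + (5u - 5)·(1/2)·e^(u/2) = ((5/2)u + 5/2)·e^(u/2). Since e^(u/2) > 0, the only critical point is u = -1.
h''(-1) has the same sign as 5/2 > 0, so this is a local minimum.
h(-1) = (-10)·e^(-1/2) ≈ -6.0653.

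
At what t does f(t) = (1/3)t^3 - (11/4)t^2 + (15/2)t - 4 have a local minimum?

3

f'(t) = t^2 - (11/2)t + 15/2 = 0 at t = 5/2, 3.
Second-derivative test with f''(t) = 2t - 11/2: f''(5/2) = -1/2 < 0 ⇒ local maximum; f''(3) = 1/2 > 0 ⇒ local minimum.
The local minimum is f(3) = 11/4.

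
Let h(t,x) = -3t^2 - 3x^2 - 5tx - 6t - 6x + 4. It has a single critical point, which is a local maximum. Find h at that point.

∂h/∂t = -6t - 5x - 6 = 0 and ∂h/∂x = -5t - 6x - 6 = 0, so (t, x) = (-6/11, -6/11).
The Hessian has h_{tt} = -6, h_{xx} = -6, h_{tx} = -5, giving D = 11 > 0 with h_{tt} < 0, so the point is a local maximum.
h(-6/11, -6/11) = 80/11.

80/11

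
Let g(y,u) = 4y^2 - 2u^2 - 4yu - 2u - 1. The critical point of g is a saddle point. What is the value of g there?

∂g/∂y = 8y - 4u = 0 and ∂g/∂u = -4y - 4u - 2 = 0, so (y, u) = (-1/6, -1/3).
The Hessian has g_{yy} = 8, g_{uu} = -4, g_{yu} = -4, giving D = -48 < 0, so the point is a saddle point.
g(-1/6, -1/3) = -2/3.

-2/3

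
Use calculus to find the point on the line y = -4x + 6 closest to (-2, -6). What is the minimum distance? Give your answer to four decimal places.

4.8507

Minimize D(x)^2 = (x + 2)^2 + (-4x + 12)^2.
d/dx[D^2] = 2(x + 2) + 2·(-4)·(-4x + 12) = 0 ⇒ x = 46/17.
Then y = -82/17 and the distance is √(400/17) ≈ 4.8507.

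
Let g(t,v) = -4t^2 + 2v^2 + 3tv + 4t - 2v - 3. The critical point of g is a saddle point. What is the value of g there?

-83/41

∂g/∂t = -8t + 3v + 4 = 0 and ∂g/∂v = 3t + 4v - 2 = 0, so (t, v) = (22/41, 4/41).
The Hessian has g_{tt} = -8, g_{vv} = 4, g_{tv} = 3, giving D = -41 < 0, so the point is a saddle point.
g(22/41, 4/41) = -83/41.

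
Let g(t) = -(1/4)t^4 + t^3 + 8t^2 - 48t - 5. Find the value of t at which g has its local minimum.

g'(t) = -t^3 + 3t^2 + 16t - 48 = 0 at t = -4, 3, 4.
Since g''(t) = -3t^2 + 6t + 16, we get g''(-4) = -56 < 0 ⇒ local maximum; g''(3) = 7 > 0 ⇒ local minimum; g''(4) = -8 < 0 ⇒ local maximum.
So the local minimum value is g(3) = -281/4.

3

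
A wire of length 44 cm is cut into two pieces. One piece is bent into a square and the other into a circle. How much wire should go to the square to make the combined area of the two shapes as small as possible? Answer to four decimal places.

24.6444

Let x be the length used for the square. Square side x/4; circle radius (44−x)/(2π).
A(x) = (x/4)² + π·((44−x)/(2π))² = x²/16 + (44−x)²/(4π) for 0 ≤ x ≤ 44. A'(x) = x/8 − (44−x)/(2π) = 0 gives x = 4·44/(π+4) ≈ 24.6444.
A'' = 1/8 + 1/(2π) > 0, so this gives the minimum combined area; x ≈ 24.6444 cm to the square.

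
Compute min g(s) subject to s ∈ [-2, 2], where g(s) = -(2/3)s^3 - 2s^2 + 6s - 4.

-56/3

g'(s) = -2s^2 - 4s + 6, whose only zero in [-2, 2] is s = 1.
Compare values at every candidate in [-2, 2]: g(-2) = -56/3,  g(1) = -2/3,  g(2) = -16/3.
So the minimum is g(-2) = -56/3.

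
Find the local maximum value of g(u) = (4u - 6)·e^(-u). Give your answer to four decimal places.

Differentiating with the product rule gives g'(u) = (-4u + 10)·e^(-u). Since e^(-u) > 0, the only critical point is u = 5/2.
g''(5/2) has the same sign as -4 < 0, so this is a local maximum.
g(5/2) = (4)·e^(-5/2) ≈ 0.3283.

0.3283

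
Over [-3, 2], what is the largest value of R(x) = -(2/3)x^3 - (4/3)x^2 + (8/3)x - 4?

The derivative is -2x^2 - (8/3)x + 8/3, which vanishes at x = -2 and x = 2/3.
Compare values at every candidate in [-3, 2]: R(-3) = -6,  R(-2) = -28/3,  R(2/3) = -244/81,  R(2) = -28/3.
The maximum over the interval is -244/81, attained at x = 2/3.

-244/81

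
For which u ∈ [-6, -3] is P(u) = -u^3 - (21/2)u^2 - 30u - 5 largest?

-3

P'(u) = -3u^2 - 21u - 30, whose only zero in [-6, -3] is u = -5.
Candidates: P(-6) = 13, P(-5) = 15/2, P(-3) = 35/2.
So the maximum is P(-3) = 35/2.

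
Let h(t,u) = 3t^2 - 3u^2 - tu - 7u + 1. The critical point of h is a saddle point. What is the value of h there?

184/37

∂h/∂t = 6t - u = 0 and ∂h/∂u = -t - 6u - 7 = 0, so (t, u) = (-7/37, -42/37).
The Hessian has h_{tt} = 6, h_{uu} = -6, h_{tu} = -1, giving D = -37 < 0, so the point is a saddle point.
h(-7/37, -42/37) = 184/37.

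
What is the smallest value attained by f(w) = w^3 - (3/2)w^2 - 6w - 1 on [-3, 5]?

Differentiating, f'(w) = 3w^2 - 3w - 6; which vanishes at w = -1 and w = 2.
Candidates: f(-3) = -47/2, f(-1) = 5/2, f(2) = -11, f(5) = 113/2.
So the minimum is f(-3) = -47/2.

-47/2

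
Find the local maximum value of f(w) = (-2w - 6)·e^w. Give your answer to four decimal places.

0.0366

By the product rule, f'(w) = (-2w - 8)·e^w. Since e^w > 0, the only critical point is w = -4.
f''(-4) has the same sign as -2 < 0, so this is a local maximum.
f(-4) = (2)·e^(-4) ≈ 0.0366.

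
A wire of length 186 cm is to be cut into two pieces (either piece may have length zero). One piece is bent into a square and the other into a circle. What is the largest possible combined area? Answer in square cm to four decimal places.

Let x be the length used for the square. Square side x/4; circle radius (186−x)/(2π).
A(x) = (x/4)² + π·((186−x)/(2π))² = x²/16 + (186−x)²/(4π) for 0 ≤ x ≤ 186. A'(x) = x/8 − (186−x)/(2π) = 0 gives x = 4·186/(π+4) ≈ 104.1784.
A'' > 0, so the interior critical point is a minimum; the maximum is at an endpoint. A(0) = 2753.0622 and A(186) = 2162.2500, so the largest area is 2753.0622.

2753.0622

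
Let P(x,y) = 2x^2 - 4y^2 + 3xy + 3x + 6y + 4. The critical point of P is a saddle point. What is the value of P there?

146/41

∂P/∂x = 4x + 3y + 3 = 0 and ∂P/∂y = 3x - 8y + 6 = 0, so (x, y) = (-42/41, 15/41).
The Hessian has P_{xx} = 4, P_{yy} = -8, P_{xy} = 3, giving D = -41 < 0, so the point is a saddle point.
P(-42/41, 15/41) = 146/41.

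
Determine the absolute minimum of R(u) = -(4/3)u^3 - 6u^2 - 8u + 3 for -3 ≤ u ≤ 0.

Differentiating, R'(u) = -4u^2 - 12u - 8; which vanishes at u = -2 and u = -1.
Candidates: R(-3) = 9,  R(-2) = 17/3,  R(-1) = 19/3,  R(0) = 3.
Hence the absolute minimum is 3 at u = 0.

3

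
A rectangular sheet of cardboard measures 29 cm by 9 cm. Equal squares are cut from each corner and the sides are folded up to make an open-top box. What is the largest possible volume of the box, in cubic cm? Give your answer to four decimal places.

With cut size x, the volume is V(x) = x(29 − 2x)(9 − 2x) for 0 < x < 4.5.
V'(x) = 12x^2 − 152x + 261. Setting V'(x) = 0 gives x ≈ 2.0483 (the root in (0, 4.5)).
V''(x) = 24x − 152 is negative there, so this is the maximum; V ≈ 250.1206.

250.1206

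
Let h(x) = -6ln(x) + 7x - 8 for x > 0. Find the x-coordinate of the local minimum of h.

6/7

h'(x) = -6/x + 7 = 0 gives x = 6/7.
h''(x) = 6/x², which is positive for x > 0, so this is a local minimum.
h(6/7) = -6·ln(6/7) + 6 - 8 ≈ -1.0751.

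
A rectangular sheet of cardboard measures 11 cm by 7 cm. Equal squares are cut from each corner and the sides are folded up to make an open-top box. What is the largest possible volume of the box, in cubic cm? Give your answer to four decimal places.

With cut size x, the volume is V(x) = x(11 − 2x)(7 − 2x) for 0 < x < 3.5.
V'(x) = 12x^2 − 72x + 77. Setting V'(x) = 0 gives x ≈ 1.3927 (the root in (0, 3.5)).
V''(x) = 24x − 72 is negative there, so this is the maximum; V ≈ 48.2170.

48.2170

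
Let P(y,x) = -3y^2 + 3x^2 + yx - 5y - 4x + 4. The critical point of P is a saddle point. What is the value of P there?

∂P/∂y = -6y + x - 5 = 0 and ∂P/∂x = y + 6x - 4 = 0, so (y, x) = (-26/37, 29/37).
The Hessian has P_{yy} = -6, P_{xx} = 6, P_{yx} = 1, giving D = -37 < 0, so the point is a saddle point.
P(-26/37, 29/37) = 155/37.

155/37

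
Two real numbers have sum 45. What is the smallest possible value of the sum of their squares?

With a + b = 45, a^2 + b^2 = a^2 + (45 − a)^2.
The derivative 2a − 2(45 − a) = 4a − 90 vanishes at a = 45/2; second derivative 4 > 0, a minimum.
The minimum is 2·(45/2)^2 = 2025/2.

2025/2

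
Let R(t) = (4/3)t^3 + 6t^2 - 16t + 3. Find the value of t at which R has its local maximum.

-4

R'(t) = 4t^2 + 12t - 16 = 0 at t = -4, 1.
R''(t) = 8t + 12. R''(-4) = -20 < 0 ⇒ local maximum; R''(1) = 20 > 0 ⇒ local minimum.
So the local maximum value is R(-4) = 233/3.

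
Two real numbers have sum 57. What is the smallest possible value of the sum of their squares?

With a + b = 57, a^2 + b^2 = a^2 + (57 − a)^2.
The derivative 2a − 2(57 − a) = 4a − 114 vanishes at a = 57/2; second derivative 4 > 0, a minimum.
The minimum is 2·(57/2)^2 = 3249/2.

3249/2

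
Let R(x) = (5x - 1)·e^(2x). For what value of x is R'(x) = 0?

R'(x) = 5·e^(2x) + (5x - 1)·2·e^(2x) = (10x + 3)·e^(2x). Since e^(2x) > 0, the only critical point is x = -3/10.
R''(-3/10) has the same sign as 10 > 0, so this is a local minimum.
R(-3/10) = (-5/2)·e^(-3/5) ≈ -1.3720.

-3/10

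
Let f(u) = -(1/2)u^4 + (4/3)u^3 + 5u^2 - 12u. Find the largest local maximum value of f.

76/3

Critical points: f'(u) = -2u^3 + 4u^2 + 10u - 12 vanishes at u = -2, 1, 3.
Second-derivative test with f''(u) = -6u^2 + 8u + 10: f''(-2) = -30 < 0 ⇒ local maximum; f''(1) = 12 > 0 ⇒ local minimum; f''(3) = -20 < 0 ⇒ local maximum.
Thus f has its largest local maximum at u = -2, with value 76/3.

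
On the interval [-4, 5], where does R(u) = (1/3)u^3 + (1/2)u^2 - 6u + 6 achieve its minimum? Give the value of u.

The derivative is u^2 + u - 6, which vanishes at u = -3 and u = 2.
Compare values at every candidate in [-4, 5]: R(-4) = 50/3,  R(-3) = 39/2,  R(2) = -4/3,  R(5) = 181/6.
The minimum over the interval is -4/3, attained at u = 2.

2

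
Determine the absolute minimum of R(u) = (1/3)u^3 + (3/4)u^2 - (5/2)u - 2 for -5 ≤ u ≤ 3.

Differentiating, R'(u) = u^2 + (3/2)u - 5/2; which vanishes at u = -5/2 and u = 1.
Candidates: R(-5) = -149/12, R(-5/2) = 179/48, R(1) = -41/12, R(3) = 25/4.
The minimum over the interval is -149/12, attained at u = -5.

-149/12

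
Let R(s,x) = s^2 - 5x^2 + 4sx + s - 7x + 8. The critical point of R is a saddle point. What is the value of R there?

∂R/∂s = 2s + 4x + 1 = 0 and ∂R/∂x = 4s - 10x - 7 = 0, so (s, x) = (1/2, -1/2).
The Hessian has R_{ss} = 2, R_{xx} = -10, R_{sx} = 4, giving D = -36 < 0, so the point is a saddle point.
R(1/2, -1/2) = 10.

10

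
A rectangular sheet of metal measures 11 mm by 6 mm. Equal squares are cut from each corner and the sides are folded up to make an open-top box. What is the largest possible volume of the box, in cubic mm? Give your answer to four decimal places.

With cut size x, the volume is V(x) = x(11 − 2x)(6 − 2x) for 0 < x < 3.
V'(x) = 12x^2 − 68x + 66. Setting V'(x) = 0 gives x ≈ 1.2434 (the root in (0, 3)).
V''(x) = 24x − 68 is negative there, so this is the maximum; V ≈ 37.1883.

37.1883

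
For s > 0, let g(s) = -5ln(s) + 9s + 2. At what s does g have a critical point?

g'(s) = -5/s + 9 = 0 gives s = 5/9.
g''(s) = 5/s², which is positive for s > 0, so this is a local minimum.
g(5/9) = -5·ln(5/9) + 5 + 2 ≈ 9.9389.

5/9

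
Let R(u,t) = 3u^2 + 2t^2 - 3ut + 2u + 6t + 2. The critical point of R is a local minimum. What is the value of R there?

-122/15

∂R/∂u = 6u - 3t + 2 = 0 and ∂R/∂t = -3u + 4t + 6 = 0, so (u, t) = (-26/15, -14/5).
The Hessian has R_{uu} = 6, R_{tt} = 4, R_{ut} = -3, giving D = 15 > 0 with R_{uu} > 0, so the point is a local minimum.
R(-26/15, -14/5) = -122/15.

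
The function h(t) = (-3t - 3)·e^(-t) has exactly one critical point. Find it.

h'(t) = (-3)·e^(-t) + (-3t - 3)·(-1)·e^(-t) = (3t)·e^(-t). Since e^(-t) > 0, the only critical point is t = 0.
h''(0) has the same sign as 3 > 0, so this is a local minimum.
h(0) = (-3)·e^(0) ≈ -3.0000.

0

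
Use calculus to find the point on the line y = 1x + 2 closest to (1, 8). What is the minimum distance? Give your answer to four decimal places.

Minimize D(x)^2 = (x - 1)^2 + (x - 6)^2.
d/dx[D^2] = 2(x - 1) + 2·1·(x - 6) = 0 ⇒ x = 7/2.
Then y = 11/2 and the distance is √(25/2) ≈ 3.5355.

3.5355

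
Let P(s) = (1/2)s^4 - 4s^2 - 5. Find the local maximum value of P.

Critical points: P'(s) = 2s^3 - 8s vanishes at s = -2, 0, 2.
Second-derivative test with P''(s) = 6s^2 - 8: P''(-2) = 16 > 0 ⇒ local minimum; P''(0) = -8 < 0 ⇒ local maximum; P''(2) = 16 > 0 ⇒ local minimum.
The local maximum is P(0) = -5.

-5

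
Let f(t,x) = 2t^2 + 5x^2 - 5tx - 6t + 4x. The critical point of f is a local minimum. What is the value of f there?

∂f/∂t = 4t - 5x - 6 = 0 and ∂f/∂x = -5t + 10x + 4 = 0, so (t, x) = (8/3, 14/15).
The Hessian has f_{tt} = 4, f_{xx} = 10, f_{tx} = -5, giving D = 15 > 0 with f_{tt} > 0, so the point is a local minimum.
f(8/3, 14/15) = -92/15.

-92/15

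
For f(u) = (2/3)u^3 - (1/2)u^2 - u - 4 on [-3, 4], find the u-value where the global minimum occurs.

-3

Differentiating, f'(u) = 2u^2 - u - 1; which vanishes at u = -1/2 and u = 1.
Compare values at every candidate in [-3, 4]: f(-3) = -47/2,  f(-1/2) = -89/24,  f(1) = -29/6,  f(4) = 80/3.
So the minimum is f(-3) = -47/2.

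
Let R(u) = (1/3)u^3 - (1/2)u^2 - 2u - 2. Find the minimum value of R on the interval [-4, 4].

-70/3

Differentiating, R'(u) = u^2 - u - 2; which vanishes at u = -1 and u = 2.
Evaluating at the critical points and endpoints: R(-4) = -70/3, R(-1) = -5/6, R(2) = -16/3, R(4) = 10/3.
The minimum over the interval is -70/3, attained at u = -4.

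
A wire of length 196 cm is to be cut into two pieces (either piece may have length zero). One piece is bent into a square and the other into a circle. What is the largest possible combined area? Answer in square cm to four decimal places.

3057.0481

Let x be the length used for the square. Square side x/4; circle radius (196−x)/(2π).
A(x) = (x/4)² + π·((196−x)/(2π))² = x²/16 + (196−x)²/(4π) for 0 ≤ x ≤ 196. A'(x) = x/8 − (196−x)/(2π) = 0 gives x = 4·196/(π+4) ≈ 109.7794.
A'' > 0, so the interior critical point is a minimum; the maximum is at an endpoint. A(0) = 3057.0481 and A(196) = 2401.0000, so the largest area is 3057.0481.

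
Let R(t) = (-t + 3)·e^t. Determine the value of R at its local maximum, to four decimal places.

Differentiating with the product rule gives R'(t) = (-t + 2)·e^t. Since e^t > 0, the only critical point is t = 2.
R''(2) has the same sign as -1 < 0, so this is a local maximum.
R(2) = (1)·e^(2) ≈ 7.3891.

7.3891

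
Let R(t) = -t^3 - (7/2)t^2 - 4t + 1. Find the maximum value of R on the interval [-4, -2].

25

The derivative is -3t^2 - 7t - 4, which has no zeros in [-4, -2].
Evaluating at the critical points and endpoints: R(-4) = 25,  R(-2) = 3.
So the maximum is R(-4) = 25.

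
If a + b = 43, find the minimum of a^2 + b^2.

1849/2

With a + b = 43, a^2 + b^2 = a^2 + (43 − a)^2.
The derivative 2a − 2(43 − a) = 4a − 86 vanishes at a = 43/2; second derivative 4 > 0, a minimum.
The minimum is 2·(43/2)^2 = 1849/2.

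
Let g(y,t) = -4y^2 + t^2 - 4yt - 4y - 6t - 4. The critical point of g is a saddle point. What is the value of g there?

∂g/∂y = -8y - 4t - 4 = 0 and ∂g/∂t = -4y + 2t - 6 = 0, so (y, t) = (-1, 1).
The Hessian has g_{yy} = -8, g_{tt} = 2, g_{yt} = -4, giving D = -32 < 0, so the point is a saddle point.
g(-1, 1) = -5.

-5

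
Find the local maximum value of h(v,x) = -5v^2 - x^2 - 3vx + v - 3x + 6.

∂h/∂v = -10v - 3x + 1 = 0 and ∂h/∂x = -3v - 2x - 3 = 0, so (v, x) = (1, -3).
The Hessian has h_{vv} = -10, h_{xx} = -2, h_{vx} = -3, giving D = 11 > 0 with h_{vv} < 0, so the point is a local maximum.
h(1, -3) = 11.

11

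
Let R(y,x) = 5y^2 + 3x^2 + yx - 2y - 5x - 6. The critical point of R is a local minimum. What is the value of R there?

∂R/∂y = 10y + x - 2 = 0 and ∂R/∂x = y + 6x - 5 = 0, so (y, x) = (7/59, 48/59).
The Hessian has R_{yy} = 10, R_{xx} = 6, R_{yx} = 1, giving D = 59 > 0 with R_{yy} > 0, so the point is a local minimum.
R(7/59, 48/59) = -481/59.

-481/59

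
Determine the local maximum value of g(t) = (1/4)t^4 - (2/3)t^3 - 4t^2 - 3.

g'(t) = t^3 - 2t^2 - 8t. Setting g'(t) = 0 gives t ∈ {-2, 0, 4}.
g''(t) = 3t^2 - 4t - 8. g''(-2) = 12 > 0 ⇒ local minimum; g''(0) = -8 < 0 ⇒ local maximum; g''(4) = 24 > 0 ⇒ local minimum.
So the local maximum value is g(0) = -3.

-3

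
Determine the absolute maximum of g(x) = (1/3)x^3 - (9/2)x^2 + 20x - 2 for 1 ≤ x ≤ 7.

g'(x) = x^2 - 9x + 20, which vanishes at x = 4 and x = 5.
Candidates: g(1) = 83/6,  g(4) = 82/3,  g(5) = 163/6,  g(7) = 191/6.
The maximum over the interval is 191/6, attained at x = 7.

191/6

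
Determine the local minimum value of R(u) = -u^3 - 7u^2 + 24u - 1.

-181

Critical points: R'(u) = -3u^2 - 14u + 24 vanishes at u = -6, 4/3.
Second-derivative test with R''(u) = -6u - 14: R''(-6) = 22 > 0 ⇒ local minimum; R''(4/3) = -22 < 0 ⇒ local maximum.
So the local minimum value is R(-6) = -181.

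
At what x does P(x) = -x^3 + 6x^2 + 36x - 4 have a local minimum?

Critical points: P'(x) = -3x^2 + 12x + 36 vanishes at x = -2, 6.
Since P''(x) = -6x + 12, we get P''(-2) = 24 > 0 ⇒ local minimum; P''(6) = -24 < 0 ⇒ local maximum.
So the local minimum value is P(-2) = -44.

-2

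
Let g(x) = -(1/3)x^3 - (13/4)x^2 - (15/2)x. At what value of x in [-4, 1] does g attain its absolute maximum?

-3/2

The derivative is -x^2 - (13/2)x - 15/2, whose only zero in [-4, 1] is x = -3/2.
Compare values at every candidate in [-4, 1]: g(-4) = -2/3,  g(-3/2) = 81/16,  g(1) = -133/12.
The maximum over the interval is 81/16, attained at x = -3/2.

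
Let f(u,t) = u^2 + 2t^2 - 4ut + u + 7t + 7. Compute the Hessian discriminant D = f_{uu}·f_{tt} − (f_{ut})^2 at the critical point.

∂f/∂u = 2u - 4t + 1 = 0 and ∂f/∂t = -4u + 4t + 7 = 0, so (u, t) = (4, 9/4).
The Hessian has f_{uu} = 2, f_{tt} = 4, f_{ut} = -4, giving D = -8 < 0, so the point is a saddle point.
D = (2)·(4) − (-4)^2 = -8.

-8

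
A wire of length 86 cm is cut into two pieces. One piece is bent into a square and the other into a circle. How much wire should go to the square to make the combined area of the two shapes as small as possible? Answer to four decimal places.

Let x be the length used for the square. Square side x/4; circle radius (86−x)/(2π).
A(x) = (x/4)² + π·((86−x)/(2π))² = x²/16 + (86−x)²/(4π) for 0 ≤ x ≤ 86. A'(x) = x/8 − (86−x)/(2π) = 0 gives x = 4·86/(π+4) ≈ 48.1685.
A'' = 1/8 + 1/(2π) > 0, so this gives the minimum combined area; x ≈ 48.1685 cm to the square.

48.1685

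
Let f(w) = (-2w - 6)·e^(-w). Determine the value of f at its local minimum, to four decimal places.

-14.7781

Differentiating with the product rule gives f'(w) = (2w + 4)·e^(-w). Since e^(-w) > 0, the only critical point is w = -2.
f''(-2) has the same sign as 2 > 0, so this is a local minimum.
f(-2) = (-2)·e^(2) ≈ -14.7781.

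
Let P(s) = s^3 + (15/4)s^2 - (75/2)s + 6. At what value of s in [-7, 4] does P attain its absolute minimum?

5/2

P'(s) = 3s^2 + (15/2)s - 75/2, which vanishes at s = -5 and s = 5/2.
Evaluating at the critical points and endpoints: P(-7) = 437/4,  P(-5) = 649/4,  P(5/2) = -779/16,  P(4) = -20.
The minimum over the interval is -779/16, attained at s = 5/2.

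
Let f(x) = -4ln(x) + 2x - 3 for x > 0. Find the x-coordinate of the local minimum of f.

f'(x) = -4/x + 2 = 0 gives x = 2.
f''(x) = 4/x², which is positive for x > 0, so this is a local minimum.
f(2) = -4·ln(2) + 4 - 3 ≈ -1.7726.

2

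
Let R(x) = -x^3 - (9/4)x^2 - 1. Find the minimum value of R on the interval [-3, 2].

-18

The derivative is -3x^2 - (9/2)x, which vanishes at x = -3/2 and x = 0.
Candidates: R(-3) = 23/4; R(-3/2) = -43/16; R(0) = -1; R(2) = -18.
So the minimum is R(2) = -18.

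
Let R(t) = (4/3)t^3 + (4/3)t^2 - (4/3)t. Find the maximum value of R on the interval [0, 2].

40/3

R'(t) = 4t^2 + (8/3)t - 4/3, whose only zero in [0, 2] is t = 1/3.
Compare values at every candidate in [0, 2]: R(0) = 0; R(1/3) = -20/81; R(2) = 40/3.
Hence the absolute maximum is 40/3 at t = 2.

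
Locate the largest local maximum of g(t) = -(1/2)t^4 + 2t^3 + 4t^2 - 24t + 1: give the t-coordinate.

-2

g'(t) = -2t^3 + 6t^2 + 8t - 24 = 0 at t = -2, 2, 3.
Second-derivative test with g''(t) = -6t^2 + 12t + 8: g''(-2) = -40 < 0 ⇒ local maximum; g''(2) = 8 > 0 ⇒ local minimum; g''(3) = -10 < 0 ⇒ local maximum.
So the largest local maximum value is g(-2) = 41.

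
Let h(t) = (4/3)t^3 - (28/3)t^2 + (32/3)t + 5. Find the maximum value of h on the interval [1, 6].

h'(t) = 4t^2 - (56/3)t + 32/3, whose only zero in [1, 6] is t = 4.
Evaluating at the critical points and endpoints: h(1) = 23/3,  h(4) = -49/3,  h(6) = 21.
So the maximum is h(6) = 21.

21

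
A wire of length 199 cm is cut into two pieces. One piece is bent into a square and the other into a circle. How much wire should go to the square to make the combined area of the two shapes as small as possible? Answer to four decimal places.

Let x be the length used for the square. Square side x/4; circle radius (199−x)/(2π).
A(x) = (x/4)² + π·((199−x)/(2π))² = x²/16 + (199−x)²/(4π) for 0 ≤ x ≤ 199. A'(x) = x/8 − (199−x)/(2π) = 0 gives x = 4·199/(π+4) ≈ 111.4597.
A'' = 1/8 + 1/(2π) > 0, so this gives the minimum combined area; x ≈ 111.4597 cm to the square.

111.4597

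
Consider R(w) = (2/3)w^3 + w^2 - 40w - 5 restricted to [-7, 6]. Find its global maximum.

410/3

The derivative is 2w^2 + 2w - 40, which vanishes at w = -5 and w = 4.
Evaluating at the critical points and endpoints: R(-7) = 286/3; R(-5) = 410/3; R(4) = -319/3; R(6) = -65.
Hence the absolute maximum is 410/3 at w = -5.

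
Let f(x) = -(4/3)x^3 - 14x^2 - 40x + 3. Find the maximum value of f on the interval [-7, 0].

163/3

f'(x) = -4x^2 - 28x - 40, which vanishes at x = -5 and x = -2.
Candidates: f(-7) = 163/3,  f(-5) = 59/3,  f(-2) = 113/3,  f(0) = 3.
So the maximum is f(-7) = 163/3.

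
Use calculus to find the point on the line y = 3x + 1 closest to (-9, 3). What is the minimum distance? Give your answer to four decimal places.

9.1706

Minimize D(x)^2 = (x + 9)^2 + (3x - 2)^2.
d/dx[D^2] = 2(x + 9) + 2·3·(3x - 2) = 0 ⇒ x = -3/10.
Then y = 1/10 and the distance is √(841/10) ≈ 9.1706.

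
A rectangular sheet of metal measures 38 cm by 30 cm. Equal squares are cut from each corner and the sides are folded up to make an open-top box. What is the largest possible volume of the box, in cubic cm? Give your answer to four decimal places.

With cut size x, the volume is V(x) = x(38 − 2x)(30 − 2x) for 0 < x < 15.
V'(x) = 12x^2 − 272x + 1140. Setting V'(x) = 0 gives x ≈ 5.5502 (the root in (0, 15)).
V''(x) = 24x − 272 is negative there, so this is the maximum; V ≈ 2821.6755.

2821.6755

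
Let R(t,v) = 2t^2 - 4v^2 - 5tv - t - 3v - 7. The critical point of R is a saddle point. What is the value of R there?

∂R/∂t = 4t - 5v - 1 = 0 and ∂R/∂v = -5t - 8v - 3 = 0, so (t, v) = (-7/57, -17/57).
The Hessian has R_{tt} = 4, R_{vv} = -8, R_{tv} = -5, giving D = -57 < 0, so the point is a saddle point.
R(-7/57, -17/57) = -370/57.

-370/57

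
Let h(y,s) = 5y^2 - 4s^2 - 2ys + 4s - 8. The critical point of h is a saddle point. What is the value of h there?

∂h/∂y = 10y - 2s = 0 and ∂h/∂s = -2y - 8s + 4 = 0, so (y, s) = (2/21, 10/21).
The Hessian has h_{yy} = 10, h_{ss} = -8, h_{ys} = -2, giving D = -84 < 0, so the point is a saddle point.
h(2/21, 10/21) = -148/21.

-148/21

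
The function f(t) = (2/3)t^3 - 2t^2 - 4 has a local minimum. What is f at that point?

-20/3

f'(t) = 2t^2 - 4t. Setting f'(t) = 0 gives t ∈ {0, 2}.
Since f''(t) = 4t - 4, we get f''(0) = -4 < 0 ⇒ local maximum; f''(2) = 4 > 0 ⇒ local minimum.
Thus f has its local minimum at t = 2, with value -20/3.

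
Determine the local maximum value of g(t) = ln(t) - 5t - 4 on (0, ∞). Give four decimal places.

g'(t) = 1/t − 5 = 0 gives t = 1/5.
g''(t) = -1/t², which is negative for t > 0, so this is a local maximum.
g(1/5) = 1·ln(1/5) - 1 - 4 ≈ -6.6094.

-6.6094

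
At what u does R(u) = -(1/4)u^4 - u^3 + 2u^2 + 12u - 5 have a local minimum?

R'(u) = -u^3 - 3u^2 + 4u + 12. Setting R'(u) = 0 gives u ∈ {-3, -2, 2}.
R''(u) = -3u^2 - 6u + 4. R''(-3) = -5 < 0 ⇒ local maximum; R''(-2) = 4 > 0 ⇒ local minimum; R''(2) = -20 < 0 ⇒ local maximum.
The local minimum is R(-2) = -17.

-2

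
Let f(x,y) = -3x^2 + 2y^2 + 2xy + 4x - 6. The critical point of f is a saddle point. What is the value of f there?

-34/7

∂f/∂x = -6x + 2y + 4 = 0 and ∂f/∂y = 2x + 4y = 0, so (x, y) = (4/7, -2/7).
The Hessian has f_{xx} = -6, f_{yy} = 4, f_{xy} = 2, giving D = -28 < 0, so the point is a saddle point.
f(4/7, -2/7) = -34/7.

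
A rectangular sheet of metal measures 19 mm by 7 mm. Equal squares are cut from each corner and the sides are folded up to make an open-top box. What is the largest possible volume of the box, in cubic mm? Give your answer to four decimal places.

96.1185

With cut size x, the volume is V(x) = x(19 − 2x)(7 − 2x) for 0 < x < 3.5.
V'(x) = 12x^2 − 104x + 133. Setting V'(x) = 0 gives x ≈ 1.5594 (the root in (0, 3.5)).
V''(x) = 24x − 104 is negative there, so this is the maximum; V ≈ 96.1185.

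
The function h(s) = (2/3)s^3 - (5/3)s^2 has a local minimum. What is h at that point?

-125/81

Critical points: h'(s) = 2s^2 - (10/3)s vanishes at s = 0, 5/3.
h''(s) = 4s - 10/3. h''(0) = -10/3 < 0 ⇒ local maximum; h''(5/3) = 10/3 > 0 ⇒ local minimum.
Thus h has its local minimum at s = 5/3, with value -125/81.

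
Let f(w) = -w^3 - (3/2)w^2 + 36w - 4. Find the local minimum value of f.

f'(w) = -3w^2 - 3w + 36. Setting f'(w) = 0 gives w ∈ {-4, 3}.
Second-derivative test with f''(w) = -6w - 3: f''(-4) = 21 > 0 ⇒ local minimum; f''(3) = -21 < 0 ⇒ local maximum.
Thus f has its local minimum at w = -4, with value -108.

-108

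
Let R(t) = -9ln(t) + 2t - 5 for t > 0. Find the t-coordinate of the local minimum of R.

R'(t) = -9/t + 2 = 0 gives t = 9/2.
R''(t) = 9/t², which is positive for t > 0, so this is a local minimum.
R(9/2) = -9·ln(9/2) + 9 - 5 ≈ -9.5367.

9/2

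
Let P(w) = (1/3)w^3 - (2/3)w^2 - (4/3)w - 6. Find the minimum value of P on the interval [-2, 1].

The derivative is w^2 - (4/3)w - 4/3, whose only zero in [-2, 1] is w = -2/3.
Evaluating at the critical points and endpoints: P(-2) = -26/3, P(-2/3) = -446/81, P(1) = -23/3.
Hence the absolute minimum is -26/3 at w = -2.

-26/3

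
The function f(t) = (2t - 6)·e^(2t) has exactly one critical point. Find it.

5/2

Differentiating with the product rule gives f'(t) = (4t - 10)·e^(2t). Since e^(2t) > 0, the only critical point is t = 5/2.
f''(5/2) has the same sign as 4 > 0, so this is a local minimum.
f(5/2) = (-1)·e^(5) ≈ -148.4132.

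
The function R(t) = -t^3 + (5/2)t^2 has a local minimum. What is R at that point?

R'(t) = -3t^2 + 5t. Setting R'(t) = 0 gives t ∈ {0, 5/3}.
Second-derivative test with R''(t) = -6t + 5: R''(0) = 5 > 0 ⇒ local minimum; R''(5/3) = -5 < 0 ⇒ local maximum.
The local minimum is R(0) = 0.

0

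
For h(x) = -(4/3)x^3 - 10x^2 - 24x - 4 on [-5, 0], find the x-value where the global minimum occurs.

0

The derivative is -4x^2 - 20x - 24, which vanishes at x = -3 and x = -2.
Candidates: h(-5) = 98/3,  h(-3) = 14,  h(-2) = 44/3,  h(0) = -4.
So the minimum is h(0) = -4.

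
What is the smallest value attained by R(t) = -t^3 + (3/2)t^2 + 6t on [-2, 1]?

-7/2

The derivative is -3t^2 + 3t + 6, whose only zero in [-2, 1] is t = -1.
Evaluating at the critical points and endpoints: R(-2) = 2, R(-1) = -7/2, R(1) = 13/2.
The minimum over the interval is -7/2, attained at t = -1.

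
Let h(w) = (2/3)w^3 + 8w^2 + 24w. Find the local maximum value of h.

h'(w) = 2w^2 + 16w + 24. Setting h'(w) = 0 gives w ∈ {-6, -2}.
h''(w) = 4w + 16. h''(-6) = -8 < 0 ⇒ local maximum; h''(-2) = 8 > 0 ⇒ local minimum.
So the local maximum value is h(-6) = 0.

0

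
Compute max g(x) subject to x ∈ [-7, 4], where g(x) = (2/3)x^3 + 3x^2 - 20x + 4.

287/3

Differentiating, g'(x) = 2x^2 + 6x - 20; which vanishes at x = -5 and x = 2.
Compare values at every candidate in [-7, 4]: g(-7) = 187/3; g(-5) = 287/3; g(2) = -56/3; g(4) = 44/3.
The maximum over the interval is 287/3, attained at x = -5.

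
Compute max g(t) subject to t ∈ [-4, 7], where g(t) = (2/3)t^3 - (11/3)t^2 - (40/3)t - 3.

541/81

Differentiating, g'(t) = 2t^2 - (22/3)t - 40/3; which vanishes at t = -4/3 and t = 5.
Compare values at every candidate in [-4, 7]: g(-4) = -51; g(-4/3) = 541/81; g(5) = -78; g(7) = -142/3.
So the maximum is g(-4/3) = 541/81.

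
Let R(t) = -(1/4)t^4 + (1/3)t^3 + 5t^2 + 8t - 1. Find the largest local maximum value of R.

205/3

R'(t) = -t^3 + t^2 + 10t + 8 = 0 at t = -2, -1, 4.
R''(t) = -3t^2 + 2t + 10. R''(-2) = -6 < 0 ⇒ local maximum; R''(-1) = 5 > 0 ⇒ local minimum; R''(4) = -30 < 0 ⇒ local maximum.
So the largest local maximum value is R(4) = 205/3.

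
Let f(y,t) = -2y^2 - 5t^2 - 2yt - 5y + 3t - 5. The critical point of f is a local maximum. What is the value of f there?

-7/36

∂f/∂y = -4y - 2t - 5 = 0 and ∂f/∂t = -2y - 10t + 3 = 0, so (y, t) = (-14/9, 11/18).
The Hessian has f_{yy} = -4, f_{tt} = -10, f_{yt} = -2, giving D = 36 > 0 with f_{yy} < 0, so the point is a local maximum.
f(-14/9, 11/18) = -7/36.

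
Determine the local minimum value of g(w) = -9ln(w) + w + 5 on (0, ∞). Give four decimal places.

-5.7750

g'(w) = -9/w + 1 = 0 gives w = 9.
g''(w) = 9/w², which is positive for w > 0, so this is a local minimum.
g(9) = -9·ln(9) + 9 + 5 ≈ -5.7750.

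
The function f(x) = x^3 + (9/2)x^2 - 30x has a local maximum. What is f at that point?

275/2

f'(x) = 3x^2 + 9x - 30. Setting f'(x) = 0 gives x ∈ {-5, 2}.
Second-derivative test with f''(x) = 6x + 9: f''(-5) = -21 < 0 ⇒ local maximum; f''(2) = 21 > 0 ⇒ local minimum.
So the local maximum value is f(-5) = 275/2.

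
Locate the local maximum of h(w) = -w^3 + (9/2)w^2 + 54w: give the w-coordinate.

6

h'(w) = -3w^2 + 9w + 54 = 0 at w = -3, 6.
h''(w) = -6w + 9. h''(-3) = 27 > 0 ⇒ local minimum; h''(6) = -27 < 0 ⇒ local maximum.
The local maximum is h(6) = 270.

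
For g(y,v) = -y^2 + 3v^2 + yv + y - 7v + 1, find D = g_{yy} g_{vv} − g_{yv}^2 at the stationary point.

-13

∂g/∂y = -2y + v + 1 = 0 and ∂g/∂v = y + 6v - 7 = 0, so (y, v) = (1, 1).
The Hessian has g_{yy} = -2, g_{vv} = 6, g_{yv} = 1, giving D = -13 < 0, so the point is a saddle point.
D = (-2)·(6) − (1)^2 = -13.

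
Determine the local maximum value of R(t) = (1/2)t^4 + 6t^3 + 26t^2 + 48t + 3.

Critical points: R'(t) = 2t^3 + 18t^2 + 52t + 48 vanishes at t = -4, -3, -2.
R''(t) = 6t^2 + 36t + 52. R''(-4) = 4 > 0 ⇒ local minimum; R''(-3) = -2 < 0 ⇒ local maximum; R''(-2) = 4 > 0 ⇒ local minimum.
The local maximum is R(-3) = -57/2.

-57/2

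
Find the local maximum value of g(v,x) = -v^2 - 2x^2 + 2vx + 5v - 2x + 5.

∂g/∂v = -2v + 2x + 5 = 0 and ∂g/∂x = 2v - 4x - 2 = 0, so (v, x) = (4, 3/2).
The Hessian has g_{vv} = -2, g_{xx} = -4, g_{vx} = 2, giving D = 4 > 0 with g_{vv} < 0, so the point is a local maximum.
g(4, 3/2) = 27/2.

27/2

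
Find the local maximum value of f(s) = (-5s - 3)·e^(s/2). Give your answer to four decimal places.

Differentiating with the product rule gives f'(s) = (-(5/2)s - 13/2)·e^(s/2). Since e^(s/2) > 0, the only critical point is s = -13/5.
f''(-13/5) has the same sign as -5/2 < 0, so this is a local maximum.
f(-13/5) = (10)·e^(-13/10) ≈ 2.7253.

2.7253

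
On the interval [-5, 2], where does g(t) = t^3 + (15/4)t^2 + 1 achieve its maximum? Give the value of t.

2

g'(t) = 3t^2 + (15/2)t, which vanishes at t = -5/2 and t = 0.
Evaluating at the critical points and endpoints: g(-5) = -121/4,  g(-5/2) = 141/16,  g(0) = 1,  g(2) = 24.
Hence the absolute maximum is 24 at t = 2.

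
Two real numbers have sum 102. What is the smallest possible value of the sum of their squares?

5202

With a + b = 102, a^2 + b^2 = a^2 + (102 − a)^2.
The derivative 2a − 2(102 − a) = 4a − 204 vanishes at a = 51; second derivative 4 > 0, a minimum.
The minimum is 2·(51)^2 = 5202.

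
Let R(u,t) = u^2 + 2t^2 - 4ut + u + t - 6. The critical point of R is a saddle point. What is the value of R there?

∂R/∂u = 2u - 4t + 1 = 0 and ∂R/∂t = -4u + 4t + 1 = 0, so (u, t) = (1, 3/4).
The Hessian has R_{uu} = 2, R_{tt} = 4, R_{ut} = -4, giving D = -8 < 0, so the point is a saddle point.
R(1, 3/4) = -41/8.

-41/8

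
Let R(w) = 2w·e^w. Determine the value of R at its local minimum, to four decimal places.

-0.7358

By the product rule, R'(w) = (2w + 2)·e^w. Since e^w > 0, the only critical point is w = -1.
R''(-1) has the same sign as 2 > 0, so this is a local minimum.
R(-1) = (-2)·e^(-1) ≈ -0.7358.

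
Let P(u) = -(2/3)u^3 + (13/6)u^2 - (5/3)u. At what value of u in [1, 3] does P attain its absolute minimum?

3

P'(u) = -2u^2 + (13/3)u - 5/3, whose only zero in [1, 3] is u = 5/3.
Compare values at every candidate in [1, 3]: P(1) = -1/6; P(5/3) = 25/162; P(3) = -7/2.
Hence the absolute minimum is -7/2 at u = 3.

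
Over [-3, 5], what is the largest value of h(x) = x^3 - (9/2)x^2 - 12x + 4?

21/2

The derivative is 3x^2 - 9x - 12, which vanishes at x = -1 and x = 4.
Compare values at every candidate in [-3, 5]: h(-3) = -55/2; h(-1) = 21/2; h(4) = -52; h(5) = -87/2.
The maximum over the interval is 21/2, attained at x = -1.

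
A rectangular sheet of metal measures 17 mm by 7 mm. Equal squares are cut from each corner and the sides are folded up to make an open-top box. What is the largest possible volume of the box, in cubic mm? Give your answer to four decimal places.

With cut size x, the volume is V(x) = x(17 − 2x)(7 − 2x) for 0 < x < 3.5.
V'(x) = 12x^2 − 96x + 119. Setting V'(x) = 0 gives x ≈ 1.5336 (the root in (0, 3.5)).
V''(x) = 24x − 96 is negative there, so this is the maximum; V ≈ 84.0335.

84.0335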